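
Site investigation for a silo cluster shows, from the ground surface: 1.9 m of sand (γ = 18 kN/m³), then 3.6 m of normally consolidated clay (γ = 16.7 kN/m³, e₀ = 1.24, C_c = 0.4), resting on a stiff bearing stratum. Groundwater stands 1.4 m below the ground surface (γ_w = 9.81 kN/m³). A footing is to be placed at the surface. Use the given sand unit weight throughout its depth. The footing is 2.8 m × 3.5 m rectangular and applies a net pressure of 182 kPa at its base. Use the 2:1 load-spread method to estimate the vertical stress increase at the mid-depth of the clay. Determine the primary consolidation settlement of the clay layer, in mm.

S_c ≈ 181 mm

Mid-depth of clay below the ground surface: z = 1.9 + 3.6/2 = 3.7 m.
Total vertical stress at mid-clay: σ_v = 18×1.9 + 16.7×1.8 = 64.26 kPa.
Pore pressure: u = 9.81×(3.7 − 1.4) = 22.563 kPa.
Initial effective stress: σ'_0 = σ_v − u = 64.26 − 22.563 = 41.697 kPa.
Stress increase at mid-clay by the 2:1 spreading method:
Δσ = qBL/((B+z)(L+z)) = 182×2.8×3.5/((2.8+3.7)(3.5+3.7)) = 38.111 kPa
Final effective stress: σ'_f = σ'_0 + Δσ = 41.697 + 38.111 = 79.808 kPa.
Normally consolidated clay, so the full stress increment lies on the virgin compression line:
S_c = C_c·H/(1+e₀)·log₁₀(σ'_f/σ'_0) = 0.4×3.6/(1+1.24)×log₁₀(79.808/41.697)
    = 0.64286 × 0.28194 = 0.1812 m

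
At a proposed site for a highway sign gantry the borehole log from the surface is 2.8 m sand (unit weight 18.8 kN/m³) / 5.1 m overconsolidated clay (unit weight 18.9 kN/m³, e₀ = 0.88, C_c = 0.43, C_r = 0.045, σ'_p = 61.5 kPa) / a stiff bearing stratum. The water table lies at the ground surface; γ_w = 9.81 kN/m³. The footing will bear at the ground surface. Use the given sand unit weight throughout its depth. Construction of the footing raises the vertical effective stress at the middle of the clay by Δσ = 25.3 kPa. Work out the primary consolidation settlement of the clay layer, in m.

Mid-depth of clay below the ground surface: z = 2.8 + 5.1/2 = 5.35 m.
Total vertical stress at mid-clay: σ_v = 18.8×2.8 + 18.9×2.55 = 100.83 kPa.
Pore pressure: u = 9.81×(5.35 − 0) = 52.483 kPa.
Initial effective stress: σ'_0 = σ_v − u = 100.83 − 52.483 = 48.347 kPa.
Final effective stress: σ'_f = 48.347 + 25.3 = 73.647 kPa.
σ'_f = 73.647 > σ'_p = 61.5 kPa, so the stress path crosses the preconsolidation pressure — recompression up to σ'_p, then virgin compression beyond:
S_c = H/(1+e₀)·[C_r·log₁₀(σ'_p/σ'_0) + C_c·log₁₀(σ'_f/σ'_p)]
    = 5.1/1.88 × [0.045×log₁₀(61.5/48.347) + 0.43×log₁₀(73.647/61.5)]
    = 2.7128 × [0.0047028 + 0.03366] = 0.1041 m

S_c ≈ 0.104 m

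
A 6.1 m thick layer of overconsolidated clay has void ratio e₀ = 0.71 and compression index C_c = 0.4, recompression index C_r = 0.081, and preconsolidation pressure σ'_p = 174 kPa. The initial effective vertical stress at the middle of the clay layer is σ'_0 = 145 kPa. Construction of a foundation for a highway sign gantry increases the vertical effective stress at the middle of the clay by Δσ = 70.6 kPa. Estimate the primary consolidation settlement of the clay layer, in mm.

S_c ≈ 156 mm

Final effective stress: σ'_f = 145 + 70.6 = 215.6 kPa.
σ'_f = 215.6 > σ'_p = 174 kPa, so the stress path crosses the preconsolidation pressure — recompression up to σ'_p, then virgin compression beyond:
S_c = H/(1+e₀)·[C_r·log₁₀(σ'_p/σ'_0) + C_c·log₁₀(σ'_f/σ'_p)]
    = 6.1/1.71 × [0.081×log₁₀(174/145) + 0.4×log₁₀(215.6/174)]
    = 3.5673 × [0.0064137 + 0.03724] = 0.1557 m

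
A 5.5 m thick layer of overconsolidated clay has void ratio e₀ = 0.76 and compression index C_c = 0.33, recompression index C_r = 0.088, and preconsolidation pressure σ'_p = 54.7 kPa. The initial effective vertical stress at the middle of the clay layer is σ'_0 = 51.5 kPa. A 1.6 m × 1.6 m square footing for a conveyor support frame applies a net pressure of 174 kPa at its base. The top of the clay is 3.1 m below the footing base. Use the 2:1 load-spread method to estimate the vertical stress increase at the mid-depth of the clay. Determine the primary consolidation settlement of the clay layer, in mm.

Mid-depth of clay below the footing base: z = 3.1 + 5.5/2 = 5.85 m.
Stress increase at mid-clay by the 2:1 spreading method:
Δσ = qBL/((B+z)(L+z)) = 174×1.6×1.6/((1.6+5.85)(1.6+5.85)) = 8.0256 kPa
Final effective stress: σ'_f = 51.5 + 8.0256 = 59.526 kPa.
σ'_f = 59.526 > σ'_p = 54.7 kPa, so the stress path crosses the preconsolidation pressure — recompression up to σ'_p, then virgin compression beyond:
S_c = H/(1+e₀)·[C_r·log₁₀(σ'_p/σ'_0) + C_c·log₁₀(σ'_f/σ'_p)]
    = 5.5/1.76 × [0.088×log₁₀(54.7/51.5) + 0.33×log₁₀(59.526/54.7)]
    = 3.125 × [0.0023038 + 0.012117] = 0.04507 m

S_c ≈ 45.1 mm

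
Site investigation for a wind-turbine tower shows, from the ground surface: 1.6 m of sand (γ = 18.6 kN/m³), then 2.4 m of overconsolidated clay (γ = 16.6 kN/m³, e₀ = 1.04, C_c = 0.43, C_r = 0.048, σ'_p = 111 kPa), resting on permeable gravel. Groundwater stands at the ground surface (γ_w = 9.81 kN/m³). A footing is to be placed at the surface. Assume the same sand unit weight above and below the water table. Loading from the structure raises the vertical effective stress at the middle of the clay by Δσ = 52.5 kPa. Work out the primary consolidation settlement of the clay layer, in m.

S_c ≈ 0.0297 m

Mid-depth of clay below the ground surface: z = 1.6 + 2.4/2 = 2.8 m.
Total vertical stress at mid-clay: σ_v = 18.6×1.6 + 16.6×1.2 = 49.68 kPa.
Pore pressure: u = 9.81×(2.8 − 0) = 27.468 kPa.
Initial effective stress: σ'_0 = σ_v − u = 49.68 − 27.468 = 22.212 kPa.
Final effective stress: σ'_f = 22.212 + 52.5 = 74.712 kPa.
σ'_f = 74.712 ≤ σ'_p = 111 kPa, so the clay remains overconsolidated and only the recompression index applies:
S_c = C_r·H/(1+e₀)·log₁₀(σ'_f/σ'_0) = 0.048×2.4/2.04×log₁₀(74.712/22.212)
    = 0.056472 × 0.5268 = 0.02975 m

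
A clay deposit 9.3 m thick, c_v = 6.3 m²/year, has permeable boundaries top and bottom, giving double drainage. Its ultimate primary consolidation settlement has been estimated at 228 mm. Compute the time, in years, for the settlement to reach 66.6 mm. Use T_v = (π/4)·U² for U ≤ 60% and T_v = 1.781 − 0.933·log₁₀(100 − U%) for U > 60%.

Drainage path length: H_d = H/2 = 4.65 m (double drainage).
U = S(t)/S_ult = 66.6/228 = 0.2921.
U ≤ 60%: T_v = (π/4)·U² = (π/4)×0.29211² = 0.067014.
t = T_v·H_d²/c_v = 0.067014×4.65²/6.3 = 0.23 years.

t ≈ 0.23 years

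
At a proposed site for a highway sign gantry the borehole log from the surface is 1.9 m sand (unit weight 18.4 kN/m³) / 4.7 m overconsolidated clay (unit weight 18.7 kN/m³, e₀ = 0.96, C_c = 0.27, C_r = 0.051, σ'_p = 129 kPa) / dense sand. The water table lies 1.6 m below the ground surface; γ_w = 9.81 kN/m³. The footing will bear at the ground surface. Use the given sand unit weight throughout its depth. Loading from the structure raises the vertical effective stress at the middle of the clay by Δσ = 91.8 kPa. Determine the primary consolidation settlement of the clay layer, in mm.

S_c ≈ 79.6 mm

Mid-depth of clay below the ground surface: z = 1.9 + 4.7/2 = 4.25 m.
Total vertical stress at mid-clay: σ_v = 18.4×1.9 + 18.7×2.35 = 78.905 kPa.
Pore pressure: u = 9.81×(4.25 − 1.6) = 25.997 kPa.
Initial effective stress: σ'_0 = σ_v − u = 78.905 − 25.997 = 52.908 kPa.
Final effective stress: σ'_f = 52.908 + 91.8 = 144.71 kPa.
σ'_f = 144.71 > σ'_p = 129 kPa, so the stress path crosses the preconsolidation pressure — recompression up to σ'_p, then virgin compression beyond:
S_c = H/(1+e₀)·[C_r·log₁₀(σ'_p/σ'_0) + C_c·log₁₀(σ'_f/σ'_p)]
    = 4.7/1.96 × [0.051×log₁₀(129/52.908) + 0.27×log₁₀(144.71/129)]
    = 2.398 × [0.01974 + 0.013475] = 0.07965 m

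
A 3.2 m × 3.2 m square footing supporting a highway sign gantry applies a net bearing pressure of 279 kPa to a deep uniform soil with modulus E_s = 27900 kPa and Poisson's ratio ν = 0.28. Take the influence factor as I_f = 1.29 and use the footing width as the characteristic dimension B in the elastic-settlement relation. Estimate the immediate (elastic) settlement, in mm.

S_e ≈ 38 mm

Immediate (elastic) settlement: S_e = q·B·(1−ν²)/E_s · I_f.
S_e = 279 × 3.2 × (1 − 0.28²) / 27900 × 1.29
    = 279 × 3.2 × 0.9216 / 27900 × 1.29
    = 0.03804 m = 38.04 mm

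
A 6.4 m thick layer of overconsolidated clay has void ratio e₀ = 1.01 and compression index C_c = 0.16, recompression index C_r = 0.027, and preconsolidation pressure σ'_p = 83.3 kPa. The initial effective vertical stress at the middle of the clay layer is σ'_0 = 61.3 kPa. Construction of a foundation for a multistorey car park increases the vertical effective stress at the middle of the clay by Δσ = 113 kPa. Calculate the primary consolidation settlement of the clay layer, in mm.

Final effective stress: σ'_f = 61.3 + 113 = 174.3 kPa.
σ'_f = 174.3 > σ'_p = 83.3 kPa, so the stress path crosses the preconsolidation pressure — recompression up to σ'_p, then virgin compression beyond:
S_c = H/(1+e₀)·[C_r·log₁₀(σ'_p/σ'_0) + C_c·log₁₀(σ'_f/σ'_p)]
    = 6.4/2.01 × [0.027×log₁₀(83.3/61.3) + 0.16×log₁₀(174.3/83.3)]
    = 3.1841 × [0.003596 + 0.051304] = 0.1748 m

S_c ≈ 175 mm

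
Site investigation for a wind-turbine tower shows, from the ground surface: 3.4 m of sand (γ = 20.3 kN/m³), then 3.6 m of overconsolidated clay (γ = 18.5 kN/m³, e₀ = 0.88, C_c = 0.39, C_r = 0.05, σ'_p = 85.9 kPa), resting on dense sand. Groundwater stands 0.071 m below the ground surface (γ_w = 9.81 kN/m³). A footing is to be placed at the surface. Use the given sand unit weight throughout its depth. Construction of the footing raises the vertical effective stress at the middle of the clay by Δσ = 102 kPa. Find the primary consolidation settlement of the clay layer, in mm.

Mid-depth of clay below the ground surface: z = 3.4 + 3.6/2 = 5.2 m.
Total vertical stress at mid-clay: σ_v = 20.3×3.4 + 18.5×1.8 = 102.32 kPa.
Pore pressure: u = 9.81×(5.2 − 0.071) = 50.315 kPa.
Initial effective stress: σ'_0 = σ_v − u = 102.32 − 50.315 = 52.005 kPa.
Final effective stress: σ'_f = 52.005 + 102 = 154 kPa.
σ'_f = 154 > σ'_p = 85.9 kPa, so the stress path crosses the preconsolidation pressure — recompression up to σ'_p, then virgin compression beyond:
S_c = H/(1+e₀)·[C_r·log₁₀(σ'_p/σ'_0) + C_c·log₁₀(σ'_f/σ'_p)]
    = 3.6/1.88 × [0.05×log₁₀(85.9/52.005) + 0.39×log₁₀(154/85.9)]
    = 1.9149 × [0.010897 + 0.098876] = 0.2102 m

S_c ≈ 210 mm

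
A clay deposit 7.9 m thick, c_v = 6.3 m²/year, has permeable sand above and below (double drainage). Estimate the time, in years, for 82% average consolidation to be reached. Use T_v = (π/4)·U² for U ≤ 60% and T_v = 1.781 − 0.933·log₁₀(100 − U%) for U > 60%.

Drainage path length: H_d = H/2 = 3.95 m (double drainage).
U > 60%: T_v = 1.781 − 0.933·log₁₀(100 − 82) = 0.60983.
t = T_v·H_d²/c_v = 0.60983×3.95²/6.3 = 1.51 years.

t ≈ 1.51 years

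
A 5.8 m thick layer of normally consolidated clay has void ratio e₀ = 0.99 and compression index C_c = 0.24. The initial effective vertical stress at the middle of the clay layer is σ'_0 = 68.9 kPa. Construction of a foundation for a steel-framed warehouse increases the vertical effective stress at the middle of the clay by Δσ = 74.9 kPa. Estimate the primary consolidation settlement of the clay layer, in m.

Final effective stress: σ'_f = σ'_0 + Δσ = 68.9 + 74.9 = 143.8 kPa.
Normally consolidated clay, so the full stress increment lies on the virgin compression line:
S_c = C_c·H/(1+e₀)·log₁₀(σ'_f/σ'_0) = 0.24×5.8/(1+0.99)×log₁₀(143.8/68.9)
    = 0.6995 × 0.31954 = 0.2235 m

S_c ≈ 0.224 m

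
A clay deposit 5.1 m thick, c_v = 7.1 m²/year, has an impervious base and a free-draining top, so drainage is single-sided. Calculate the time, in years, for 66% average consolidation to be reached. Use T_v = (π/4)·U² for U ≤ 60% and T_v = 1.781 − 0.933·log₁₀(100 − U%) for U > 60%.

Drainage path length: H_d = H = 5.1 m (single drainage).
U > 60%: T_v = 1.781 − 0.933·log₁₀(100 − 66) = 0.35213.
t = T_v·H_d²/c_v = 0.35213×5.1²/7.1 = 1.29 years.

t ≈ 1.29 years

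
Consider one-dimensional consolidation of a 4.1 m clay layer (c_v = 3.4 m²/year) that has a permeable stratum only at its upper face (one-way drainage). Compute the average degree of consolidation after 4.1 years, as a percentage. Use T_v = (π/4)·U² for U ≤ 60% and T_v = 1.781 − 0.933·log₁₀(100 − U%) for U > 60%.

Drainage path length: H_d = H = 4.1 m (single drainage).
T_v = c_v·t/H_d² = 3.4×4.1/4.1² = 0.82927.
T_v = 0.82927 corresponds to the U > 60% branch:
U = 1 − 10^((1.781 − T_v)/0.933)/100 = 0.8953

U ≈ 89.5 %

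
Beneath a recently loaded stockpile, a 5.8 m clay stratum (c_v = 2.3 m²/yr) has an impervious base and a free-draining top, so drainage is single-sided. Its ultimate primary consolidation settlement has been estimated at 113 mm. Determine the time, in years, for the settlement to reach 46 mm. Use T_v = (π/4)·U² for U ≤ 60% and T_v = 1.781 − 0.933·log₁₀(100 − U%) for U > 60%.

Drainage path length: H_d = H = 5.8 m (single drainage).
U = S(t)/S_ult = 46/113 = 0.4071.
U ≤ 60%: T_v = (π/4)·U² = (π/4)×0.40708² = 0.13015.
t = T_v·H_d²/c_v = 0.13015×5.8²/2.3 = 1.904 years.

t ≈ 1.9 years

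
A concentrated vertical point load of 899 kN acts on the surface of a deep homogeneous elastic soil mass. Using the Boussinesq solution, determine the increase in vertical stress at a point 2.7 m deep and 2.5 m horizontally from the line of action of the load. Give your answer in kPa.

Δσ_z ≈ 12.5 kPa

Boussinesq vertical stress below a point load on an elastic half-space:
Δσ_z = 3P/(2πz²) · [1 + (r/z)²]^(−5/2)
r/z = 2.5/2.7 = 0.92593; [1+(r/z)²]^(−5/2) = 0.2127.
Δσ_z = 3×899/(2π×2.7²) × 0.2127 = 58.881 × 0.2127 = 12.52 kPa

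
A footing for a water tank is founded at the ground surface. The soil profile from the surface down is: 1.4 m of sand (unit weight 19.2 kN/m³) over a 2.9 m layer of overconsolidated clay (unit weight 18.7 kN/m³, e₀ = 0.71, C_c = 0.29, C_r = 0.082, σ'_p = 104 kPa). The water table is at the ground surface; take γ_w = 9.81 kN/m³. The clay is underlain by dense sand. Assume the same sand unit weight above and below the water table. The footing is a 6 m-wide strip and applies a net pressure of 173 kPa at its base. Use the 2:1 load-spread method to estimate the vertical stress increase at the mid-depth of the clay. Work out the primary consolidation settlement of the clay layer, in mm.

Mid-depth of clay below the ground surface: z = 1.4 + 2.9/2 = 2.85 m.
Total vertical stress at mid-clay: σ_v = 19.2×1.4 + 18.7×1.45 = 53.995 kPa.
Pore pressure: u = 9.81×(2.85 − 0) = 27.959 kPa.
Initial effective stress: σ'_0 = σ_v − u = 53.995 − 27.959 = 26.036 kPa.
Stress increase at mid-clay by the 2:1 spreading method:
Δσ = qB/(B+z) = 173×6/(6+2.85) = 117.29 kPa
Final effective stress: σ'_f = 26.036 + 117.29 = 143.33 kPa.
σ'_f = 143.33 > σ'_p = 104 kPa, so the stress path crosses the preconsolidation pressure — recompression up to σ'_p, then virgin compression beyond:
S_c = H/(1+e₀)·[C_r·log₁₀(σ'_p/σ'_0) + C_c·log₁₀(σ'_f/σ'_p)]
    = 2.9/1.71 × [0.082×log₁₀(104/26.036) + 0.29×log₁₀(143.33/104)]
    = 1.6959 × [0.04932 + 0.040398] = 0.1522 m

S_c ≈ 152 mm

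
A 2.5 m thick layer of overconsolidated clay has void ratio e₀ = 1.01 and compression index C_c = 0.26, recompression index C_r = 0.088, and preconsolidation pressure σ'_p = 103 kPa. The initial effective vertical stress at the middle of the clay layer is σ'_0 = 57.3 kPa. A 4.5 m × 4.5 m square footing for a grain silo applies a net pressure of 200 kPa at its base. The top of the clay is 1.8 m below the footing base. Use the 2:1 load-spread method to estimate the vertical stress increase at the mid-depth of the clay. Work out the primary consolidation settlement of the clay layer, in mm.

S_c ≈ 58.8 mm

Mid-depth of clay below the footing base: z = 1.8 + 2.5/2 = 3.05 m.
Stress increase at mid-clay by the 2:1 spreading method:
Δσ = qBL/((B+z)(L+z)) = 200×4.5×4.5/((4.5+3.05)(4.5+3.05)) = 71.05 kPa
Final effective stress: σ'_f = 57.3 + 71.05 = 128.35 kPa.
σ'_f = 128.35 > σ'_p = 103 kPa, so the stress path crosses the preconsolidation pressure — recompression up to σ'_p, then virgin compression beyond:
S_c = H/(1+e₀)·[C_r·log₁₀(σ'_p/σ'_0) + C_c·log₁₀(σ'_f/σ'_p)]
    = 2.5/2.01 × [0.088×log₁₀(103/57.3) + 0.26×log₁₀(128.35/103)]
    = 1.2438 × [0.022412 + 0.024845] = 0.05878 m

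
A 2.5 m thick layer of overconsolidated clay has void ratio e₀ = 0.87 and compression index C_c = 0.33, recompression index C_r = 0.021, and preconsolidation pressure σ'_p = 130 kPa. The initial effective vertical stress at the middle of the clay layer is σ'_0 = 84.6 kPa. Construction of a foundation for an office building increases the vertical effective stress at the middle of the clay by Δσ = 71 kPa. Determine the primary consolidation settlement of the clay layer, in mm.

Final effective stress: σ'_f = 84.6 + 71 = 155.6 kPa.
σ'_f = 155.6 > σ'_p = 130 kPa, so the stress path crosses the preconsolidation pressure — recompression up to σ'_p, then virgin compression beyond:
S_c = H/(1+e₀)·[C_r·log₁₀(σ'_p/σ'_0) + C_c·log₁₀(σ'_f/σ'_p)]
    = 2.5/1.87 × [0.021×log₁₀(130/84.6) + 0.33×log₁₀(155.6/130)]
    = 1.3369 × [0.003918 + 0.025762] = 0.03968 m

S_c ≈ 39.7 mm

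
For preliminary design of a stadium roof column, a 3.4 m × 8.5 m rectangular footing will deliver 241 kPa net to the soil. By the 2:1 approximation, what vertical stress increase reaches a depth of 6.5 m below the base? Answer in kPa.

By the 2:1 method the load spreads at 1 horizontal : 2 vertical, so at depth z the loaded area has grown by z in each plan dimension:
Δσ = qBL/((B+z)(L+z)) = 241×3.4×8.5/((3.4+6.5)(8.5+6.5)) = 46.902 kPa

Δσ_z ≈ 46.9 kPa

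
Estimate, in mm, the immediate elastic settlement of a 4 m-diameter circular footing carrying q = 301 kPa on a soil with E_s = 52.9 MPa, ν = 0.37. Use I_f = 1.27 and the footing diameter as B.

Immediate (elastic) settlement: S_e = q·B·(1−ν²)/E_s · I_f.
E_s = 52.9 MPa = 52900 kPa.
S_e = 301 × 4 × (1 − 0.37²) / 52900 × 1.27
    = 301 × 4 × 0.8631 / 52900 × 1.27
    = 0.02495 m = 24.95 mm

S_e ≈ 24.9 mm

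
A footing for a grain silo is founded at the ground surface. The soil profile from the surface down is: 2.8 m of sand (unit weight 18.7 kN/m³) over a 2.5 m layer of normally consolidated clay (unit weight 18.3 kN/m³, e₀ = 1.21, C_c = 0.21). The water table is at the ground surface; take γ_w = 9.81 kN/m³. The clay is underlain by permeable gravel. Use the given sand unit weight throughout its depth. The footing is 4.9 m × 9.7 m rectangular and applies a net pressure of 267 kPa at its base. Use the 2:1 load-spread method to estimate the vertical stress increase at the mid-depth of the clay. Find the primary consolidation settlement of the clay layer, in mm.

S_c ≈ 141 mm

Mid-depth of clay below the ground surface: z = 2.8 + 2.5/2 = 4.05 m.
Total vertical stress at mid-clay: σ_v = 18.7×2.8 + 18.3×1.25 = 75.235 kPa.
Pore pressure: u = 9.81×(4.05 − 0) = 39.73 kPa.
Initial effective stress: σ'_0 = σ_v − u = 75.235 − 39.73 = 35.505 kPa.
Stress increase at mid-clay by the 2:1 spreading method:
Δσ = qBL/((B+z)(L+z)) = 267×4.9×9.7/((4.9+4.05)(9.7+4.05)) = 103.12 kPa
Final effective stress: σ'_f = σ'_0 + Δσ = 35.505 + 103.12 = 138.62 kPa.
Normally consolidated clay, so the full stress increment lies on the virgin compression line:
S_c = C_c·H/(1+e₀)·log₁₀(σ'_f/σ'_0) = 0.21×2.5/(1+1.21)×log₁₀(138.62/35.505)
    = 0.23756 × 0.59154 = 0.1405 m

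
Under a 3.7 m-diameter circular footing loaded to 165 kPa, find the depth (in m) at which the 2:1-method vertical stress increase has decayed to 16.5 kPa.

2:1 spreading — at depth z the loaded area has grown by z in each plan dimension:
qD²/(D+z)² = Δσ_z ⇒ z = D(√(q/Δσ_z) − 1) = 3.7×(√(165/16.5) − 1) = 8 m

z ≈ 8 m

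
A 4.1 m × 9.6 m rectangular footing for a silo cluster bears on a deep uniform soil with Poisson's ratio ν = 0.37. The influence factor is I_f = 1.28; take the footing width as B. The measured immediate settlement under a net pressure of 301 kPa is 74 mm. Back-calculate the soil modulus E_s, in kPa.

E_s ≈ 18400 kPa

S_e = q·B·(1−ν²)/E_s · I_f  ⇒  E_s = q·B·(1−ν²)·I_f / S_e.
E_s = 301 × 4.1 × 0.8631 × 1.28 / 0.074 = 18420 kPa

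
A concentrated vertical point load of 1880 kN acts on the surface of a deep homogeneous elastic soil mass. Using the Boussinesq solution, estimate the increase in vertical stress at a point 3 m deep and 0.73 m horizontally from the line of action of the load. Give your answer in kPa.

Δσ_z ≈ 86.4 kPa

Boussinesq vertical stress below a point load on an elastic half-space:
Δσ_z = 3P/(2πz²) · [1 + (r/z)²]^(−5/2)
r/z = 0.73/3 = 0.24333; [1+(r/z)²]^(−5/2) = 0.86605.
Δσ_z = 3×1880/(2π×3²) × 0.86605 = 99.737 × 0.86605 = 86.38 kPa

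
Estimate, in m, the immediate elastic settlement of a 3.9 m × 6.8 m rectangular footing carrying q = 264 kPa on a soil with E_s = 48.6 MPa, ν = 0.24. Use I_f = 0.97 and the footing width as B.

S_e ≈ 0.0194 m

Immediate (elastic) settlement: S_e = q·B·(1−ν²)/E_s · I_f.
E_s = 48.6 MPa = 48600 kPa.
S_e = 264 × 3.9 × (1 − 0.24²) / 48600 × 0.97
    = 264 × 3.9 × 0.9424 / 48600 × 0.97
    = 0.01937 m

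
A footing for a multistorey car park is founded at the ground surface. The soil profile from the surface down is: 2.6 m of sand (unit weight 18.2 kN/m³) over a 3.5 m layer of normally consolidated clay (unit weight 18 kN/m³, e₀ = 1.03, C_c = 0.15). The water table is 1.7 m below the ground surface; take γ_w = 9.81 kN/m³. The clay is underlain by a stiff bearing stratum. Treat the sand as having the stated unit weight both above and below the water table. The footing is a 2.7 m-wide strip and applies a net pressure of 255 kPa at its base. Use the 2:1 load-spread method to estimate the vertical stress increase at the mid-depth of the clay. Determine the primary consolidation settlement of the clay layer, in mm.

S_c ≈ 118 mm

Mid-depth of clay below the ground surface: z = 2.6 + 3.5/2 = 4.35 m.
Total vertical stress at mid-clay: σ_v = 18.2×2.6 + 18×1.75 = 78.82 kPa.
Pore pressure: u = 9.81×(4.35 − 1.7) = 25.997 kPa.
Initial effective stress: σ'_0 = σ_v − u = 78.82 − 25.997 = 52.823 kPa.
Stress increase at mid-clay by the 2:1 spreading method:
Δσ = qB/(B+z) = 255×2.7/(2.7+4.35) = 97.66 kPa
Final effective stress: σ'_f = σ'_0 + Δσ = 52.823 + 97.66 = 150.48 kPa.
Normally consolidated clay, so the full stress increment lies on the virgin compression line:
S_c = C_c·H/(1+e₀)·log₁₀(σ'_f/σ'_0) = 0.15×3.5/(1+1.03)×log₁₀(150.48/52.823)
    = 0.25862 × 0.45466 = 0.1176 m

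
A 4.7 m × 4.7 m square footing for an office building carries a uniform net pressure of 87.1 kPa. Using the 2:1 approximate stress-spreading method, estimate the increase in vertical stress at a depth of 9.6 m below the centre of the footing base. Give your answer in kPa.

By the 2:1 method the load spreads at 1 horizontal : 2 vertical, so at depth z the loaded area has grown by z in each plan dimension:
Δσ = qBL/((B+z)(L+z)) = 87.1×4.7×4.7/((4.7+9.6)(4.7+9.6)) = 9.409 kPa

Δσ_z ≈ 9.41 kPa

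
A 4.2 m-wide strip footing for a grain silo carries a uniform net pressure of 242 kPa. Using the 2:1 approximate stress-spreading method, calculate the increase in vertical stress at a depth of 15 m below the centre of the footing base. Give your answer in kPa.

Δσ_z ≈ 52.9 kPa

By the 2:1 method the load spreads at 1 horizontal : 2 vertical, so at depth z the loaded area has grown by z in each plan dimension:
Δσ = qB/(B+z) = 242×4.2/(4.2+15) = 52.938 kPa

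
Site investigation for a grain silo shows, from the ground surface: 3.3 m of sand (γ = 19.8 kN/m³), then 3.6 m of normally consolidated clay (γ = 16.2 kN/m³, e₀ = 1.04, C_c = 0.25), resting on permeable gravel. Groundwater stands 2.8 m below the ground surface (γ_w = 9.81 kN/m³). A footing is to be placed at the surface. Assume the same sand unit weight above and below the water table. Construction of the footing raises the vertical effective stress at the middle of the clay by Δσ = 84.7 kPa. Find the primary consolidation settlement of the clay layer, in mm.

S_c ≈ 149 mm

Mid-depth of clay below the ground surface: z = 3.3 + 3.6/2 = 5.1 m.
Total vertical stress at mid-clay: σ_v = 19.8×3.3 + 16.2×1.8 = 94.5 kPa.
Pore pressure: u = 9.81×(5.1 − 2.8) = 22.563 kPa.
Initial effective stress: σ'_0 = σ_v − u = 94.5 − 22.563 = 71.937 kPa.
Final effective stress: σ'_f = σ'_0 + Δσ = 71.937 + 84.7 = 156.64 kPa.
Normally consolidated clay, so the full stress increment lies on the virgin compression line:
S_c = C_c·H/(1+e₀)·log₁₀(σ'_f/σ'_0) = 0.25×3.6/(1+1.04)×log₁₀(156.64/71.937)
    = 0.44118 × 0.33795 = 0.1491 m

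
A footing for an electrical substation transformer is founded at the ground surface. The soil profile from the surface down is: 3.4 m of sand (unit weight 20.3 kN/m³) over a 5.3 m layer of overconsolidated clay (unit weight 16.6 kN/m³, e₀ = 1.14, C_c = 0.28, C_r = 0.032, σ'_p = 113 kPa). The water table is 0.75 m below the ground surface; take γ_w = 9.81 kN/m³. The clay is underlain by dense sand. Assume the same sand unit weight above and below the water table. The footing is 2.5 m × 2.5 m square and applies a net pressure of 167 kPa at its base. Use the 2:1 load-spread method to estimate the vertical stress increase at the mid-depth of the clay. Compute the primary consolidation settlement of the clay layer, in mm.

S_c ≈ 7.24 mm

Mid-depth of clay below the ground surface: z = 3.4 + 5.3/2 = 6.05 m.
Total vertical stress at mid-clay: σ_v = 20.3×3.4 + 16.6×2.65 = 113.01 kPa.
Pore pressure: u = 9.81×(6.05 − 0.75) = 51.993 kPa.
Initial effective stress: σ'_0 = σ_v − u = 113.01 − 51.993 = 61.017 kPa.
Stress increase at mid-clay by the 2:1 spreading method:
Δσ = qBL/((B+z)(L+z)) = 167×2.5×2.5/((2.5+6.05)(2.5+6.05)) = 14.278 kPa
Final effective stress: σ'_f = 61.017 + 14.278 = 75.295 kPa.
σ'_f = 75.295 ≤ σ'_p = 113 kPa, so the clay remains overconsolidated and only the recompression index applies:
S_c = C_r·H/(1+e₀)·log₁₀(σ'_f/σ'_0) = 0.032×5.3/2.14×log₁₀(75.295/61.017)
    = 0.079251 × 0.091315 = 0.007237 m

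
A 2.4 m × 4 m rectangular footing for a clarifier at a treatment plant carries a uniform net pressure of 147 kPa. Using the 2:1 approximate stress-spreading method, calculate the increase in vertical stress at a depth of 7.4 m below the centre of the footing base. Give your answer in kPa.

By the 2:1 method the load spreads at 1 horizontal : 2 vertical, so at depth z the loaded area has grown by z in each plan dimension:
Δσ = qBL/((B+z)(L+z)) = 147×2.4×4/((2.4+7.4)(4+7.4)) = 12.632 kPa

Δσ_z ≈ 12.6 kPa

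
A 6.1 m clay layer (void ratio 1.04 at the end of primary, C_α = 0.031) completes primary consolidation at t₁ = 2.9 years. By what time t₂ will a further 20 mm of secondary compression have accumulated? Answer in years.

t₂ ≈ 4.77 years

S_s = C_α·H/(1+e_p)·log₁₀(t₂/t₁) ⇒ log₁₀(t₂/t₁) = S_s·(1+e_p)/(C_α·H).
log₁₀(t₂/t₁) = 0.02 × (1+1.04) / (0.031×6.1) = 0.2158
t₂ = t₁ × 10^0.2158 = 2.9 × 1.643 = 4.766 years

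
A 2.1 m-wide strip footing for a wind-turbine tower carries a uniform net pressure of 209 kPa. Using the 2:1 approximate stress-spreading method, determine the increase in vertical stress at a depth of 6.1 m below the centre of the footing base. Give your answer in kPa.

By the 2:1 method the load spreads at 1 horizontal : 2 vertical, so at depth z the loaded area has grown by z in each plan dimension:
Δσ = qB/(B+z) = 209×2.1/(2.1+6.1) = 53.524 kPa

Δσ_z ≈ 53.5 kPa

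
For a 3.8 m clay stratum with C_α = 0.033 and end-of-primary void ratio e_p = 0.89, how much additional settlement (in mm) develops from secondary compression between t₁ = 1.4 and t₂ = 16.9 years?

Secondary compression: S_s = C_α·H/(1+e_p)·log₁₀(t₂/t₁)
S_s = 0.033×3.8/(1+0.89)×log₁₀(16.9/1.4)
    = 0.06635 × 1.082 = 0.07177 m

S_s ≈ 71.8 mm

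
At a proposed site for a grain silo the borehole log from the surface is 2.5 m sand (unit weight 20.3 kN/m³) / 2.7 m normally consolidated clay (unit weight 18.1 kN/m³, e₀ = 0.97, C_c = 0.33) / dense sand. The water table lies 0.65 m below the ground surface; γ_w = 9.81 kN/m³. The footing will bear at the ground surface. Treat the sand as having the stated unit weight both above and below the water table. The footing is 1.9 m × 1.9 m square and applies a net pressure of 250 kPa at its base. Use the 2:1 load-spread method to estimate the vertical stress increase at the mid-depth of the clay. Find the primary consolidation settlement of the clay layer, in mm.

S_c ≈ 95.2 mm

Mid-depth of clay below the ground surface: z = 2.5 + 2.7/2 = 3.85 m.
Total vertical stress at mid-clay: σ_v = 20.3×2.5 + 18.1×1.35 = 75.185 kPa.
Pore pressure: u = 9.81×(3.85 − 0.65) = 31.392 kPa.
Initial effective stress: σ'_0 = σ_v − u = 75.185 − 31.392 = 43.793 kPa.
Stress increase at mid-clay by the 2:1 spreading method:
Δσ = qBL/((B+z)(L+z)) = 250×1.9×1.9/((1.9+3.85)(1.9+3.85)) = 27.297 kPa
Final effective stress: σ'_f = σ'_0 + Δσ = 43.793 + 27.297 = 71.09 kPa.
Normally consolidated clay, so the full stress increment lies on the virgin compression line:
S_c = C_c·H/(1+e₀)·log₁₀(σ'_f/σ'_0) = 0.33×2.7/(1+0.97)×log₁₀(71.09/43.793)
    = 0.45228 × 0.2104 = 0.09516 m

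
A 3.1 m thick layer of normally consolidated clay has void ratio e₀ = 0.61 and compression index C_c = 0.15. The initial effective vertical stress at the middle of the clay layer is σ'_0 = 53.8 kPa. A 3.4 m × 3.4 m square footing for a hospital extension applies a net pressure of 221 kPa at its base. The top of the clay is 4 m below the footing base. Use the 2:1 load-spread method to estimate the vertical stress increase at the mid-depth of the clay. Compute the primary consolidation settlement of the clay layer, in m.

S_c ≈ 0.0584 m

Mid-depth of clay below the footing base: z = 4 + 3.1/2 = 5.55 m.
Stress increase at mid-clay by the 2:1 spreading method:
Δσ = qBL/((B+z)(L+z)) = 221×3.4×3.4/((3.4+5.55)(3.4+5.55)) = 31.894 kPa
Final effective stress: σ'_f = σ'_0 + Δσ = 53.8 + 31.894 = 85.694 kPa.
Normally consolidated clay, so the full stress increment lies on the virgin compression line:
S_c = C_c·H/(1+e₀)·log₁₀(σ'_f/σ'_0) = 0.15×3.1/(1+0.61)×log₁₀(85.694/53.8)
    = 0.28882 × 0.20217 = 0.05839 m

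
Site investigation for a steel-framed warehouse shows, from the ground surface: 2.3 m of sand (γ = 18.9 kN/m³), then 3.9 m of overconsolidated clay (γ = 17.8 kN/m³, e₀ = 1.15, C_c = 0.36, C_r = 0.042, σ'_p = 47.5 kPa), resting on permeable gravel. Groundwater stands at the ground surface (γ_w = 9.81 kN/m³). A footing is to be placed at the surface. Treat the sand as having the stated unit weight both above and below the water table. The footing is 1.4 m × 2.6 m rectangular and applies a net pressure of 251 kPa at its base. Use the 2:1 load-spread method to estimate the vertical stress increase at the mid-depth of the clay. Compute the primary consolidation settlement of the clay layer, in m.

Mid-depth of clay below the ground surface: z = 2.3 + 3.9/2 = 4.25 m.
Total vertical stress at mid-clay: σ_v = 18.9×2.3 + 17.8×1.95 = 78.18 kPa.
Pore pressure: u = 9.81×(4.25 − 0) = 41.693 kPa.
Initial effective stress: σ'_0 = σ_v − u = 78.18 − 41.693 = 36.487 kPa.
Stress increase at mid-clay by the 2:1 spreading method:
Δσ = qBL/((B+z)(L+z)) = 251×1.4×2.6/((1.4+4.25)(2.6+4.25)) = 23.607 kPa
Final effective stress: σ'_f = 36.487 + 23.607 = 60.094 kPa.
σ'_f = 60.094 > σ'_p = 47.5 kPa, so the stress path crosses the preconsolidation pressure — recompression up to σ'_p, then virgin compression beyond:
S_c = H/(1+e₀)·[C_r·log₁₀(σ'_p/σ'_0) + C_c·log₁₀(σ'_f/σ'_p)]
    = 3.9/2.15 × [0.042×log₁₀(47.5/36.487) + 0.36×log₁₀(60.094/47.5)]
    = 1.814 × [0.0048113 + 0.03677] = 0.07543 m

S_c ≈ 0.0754 m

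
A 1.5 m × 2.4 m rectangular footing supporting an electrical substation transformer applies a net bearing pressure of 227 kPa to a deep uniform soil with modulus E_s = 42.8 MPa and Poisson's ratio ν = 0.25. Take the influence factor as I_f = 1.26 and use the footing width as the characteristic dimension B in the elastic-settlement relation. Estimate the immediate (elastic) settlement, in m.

Immediate (elastic) settlement: S_e = q·B·(1−ν²)/E_s · I_f.
E_s = 42.8 MPa = 42800 kPa.
S_e = 227 × 1.5 × (1 − 0.25²) / 42800 × 1.26
    = 227 × 1.5 × 0.9375 / 42800 × 1.26
    = 0.009398 m

S_e ≈ 0.0094 m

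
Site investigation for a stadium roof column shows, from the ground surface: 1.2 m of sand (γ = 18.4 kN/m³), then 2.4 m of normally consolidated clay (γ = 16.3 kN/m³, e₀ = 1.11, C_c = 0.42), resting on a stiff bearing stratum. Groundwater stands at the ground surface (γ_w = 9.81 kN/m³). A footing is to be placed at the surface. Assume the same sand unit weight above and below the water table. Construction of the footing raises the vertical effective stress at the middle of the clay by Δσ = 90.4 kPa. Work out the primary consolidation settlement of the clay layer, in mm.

S_c ≈ 372 mm

Mid-depth of clay below the ground surface: z = 1.2 + 2.4/2 = 2.4 m.
Total vertical stress at mid-clay: σ_v = 18.4×1.2 + 16.3×1.2 = 41.64 kPa.
Pore pressure: u = 9.81×(2.4 − 0) = 23.544 kPa.
Initial effective stress: σ'_0 = σ_v − u = 41.64 − 23.544 = 18.096 kPa.
Final effective stress: σ'_f = σ'_0 + Δσ = 18.096 + 90.4 = 108.5 kPa.
Normally consolidated clay, so the full stress increment lies on the virgin compression line:
S_c = C_c·H/(1+e₀)·log₁₀(σ'_f/σ'_0) = 0.42×2.4/(1+1.11)×log₁₀(108.5/18.096)
    = 0.47773 × 0.77785 = 0.3716 m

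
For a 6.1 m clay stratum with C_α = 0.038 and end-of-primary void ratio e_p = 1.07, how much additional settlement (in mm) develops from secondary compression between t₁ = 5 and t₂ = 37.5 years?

S_s ≈ 98 mm

Secondary compression: S_s = C_α·H/(1+e_p)·log₁₀(t₂/t₁)
S_s = 0.038×6.1/(1+1.07)×log₁₀(37.5/5)
    = 0.112 × 0.8751 = 0.09799 m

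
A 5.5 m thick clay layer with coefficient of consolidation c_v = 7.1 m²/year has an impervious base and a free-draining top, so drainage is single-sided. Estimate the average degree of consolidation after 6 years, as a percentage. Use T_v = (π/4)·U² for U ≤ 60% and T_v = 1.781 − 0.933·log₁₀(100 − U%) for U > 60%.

Drainage path length: H_d = H = 5.5 m (single drainage).
T_v = c_v·t/H_d² = 7.1×6/5.5² = 1.4083.
T_v = 1.4083 corresponds to the U > 60% branch:
U = 1 − 10^((1.781 − T_v)/0.933)/100 = 0.9749

U ≈ 97.5 %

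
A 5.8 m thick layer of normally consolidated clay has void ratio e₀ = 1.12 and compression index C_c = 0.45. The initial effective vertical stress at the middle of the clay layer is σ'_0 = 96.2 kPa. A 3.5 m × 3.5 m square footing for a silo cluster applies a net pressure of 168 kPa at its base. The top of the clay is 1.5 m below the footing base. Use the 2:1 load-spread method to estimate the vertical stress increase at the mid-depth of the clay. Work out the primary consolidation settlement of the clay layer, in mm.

S_c ≈ 158 mm

Mid-depth of clay below the footing base: z = 1.5 + 5.8/2 = 4.4 m.
Stress increase at mid-clay by the 2:1 spreading method:
Δσ = qBL/((B+z)(L+z)) = 168×3.5×3.5/((3.5+4.4)(3.5+4.4)) = 32.975 kPa
Final effective stress: σ'_f = σ'_0 + Δσ = 96.2 + 32.975 = 129.18 kPa.
Normally consolidated clay, so the full stress increment lies on the virgin compression line:
S_c = C_c·H/(1+e₀)·log₁₀(σ'_f/σ'_0) = 0.45×5.8/(1+1.12)×log₁₀(129.18/96.2)
    = 1.2311 × 0.12802 = 0.1576 m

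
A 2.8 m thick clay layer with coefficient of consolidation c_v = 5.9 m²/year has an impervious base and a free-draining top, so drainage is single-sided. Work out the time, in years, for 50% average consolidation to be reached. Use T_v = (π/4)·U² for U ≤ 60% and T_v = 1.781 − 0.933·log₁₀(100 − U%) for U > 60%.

t ≈ 0.261 years

Drainage path length: H_d = H = 2.8 m (single drainage).
U ≤ 60%: T_v = (π/4)·U² = (π/4)×0.5² = 0.19635.
t = T_v·H_d²/c_v = 0.19635×2.8²/5.9 = 0.2609 years.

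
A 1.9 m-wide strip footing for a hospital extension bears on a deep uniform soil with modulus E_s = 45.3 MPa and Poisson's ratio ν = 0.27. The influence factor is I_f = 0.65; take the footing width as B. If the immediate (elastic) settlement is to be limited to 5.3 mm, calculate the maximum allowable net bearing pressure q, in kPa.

E_s = 45.3 MPa = 45300 kPa.
S_e = q·B·(1−ν²)/E_s · I_f  ⇒  q = S_e·E_s / (B·(1−ν²)·I_f).
q = 0.0053 × 45300 / (1.9 × 0.9271 × 0.65) = 209.7 kPa

q ≈ 210 kPa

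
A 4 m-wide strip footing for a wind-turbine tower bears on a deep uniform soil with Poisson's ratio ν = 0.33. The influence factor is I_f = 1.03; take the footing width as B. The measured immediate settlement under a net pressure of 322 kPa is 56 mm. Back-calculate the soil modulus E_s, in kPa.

S_e = q·B·(1−ν²)/E_s · I_f  ⇒  E_s = q·B·(1−ν²)·I_f / S_e.
E_s = 322 × 4 × 0.8911 × 1.03 / 0.056 = 21110 kPa

E_s ≈ 21100 kPa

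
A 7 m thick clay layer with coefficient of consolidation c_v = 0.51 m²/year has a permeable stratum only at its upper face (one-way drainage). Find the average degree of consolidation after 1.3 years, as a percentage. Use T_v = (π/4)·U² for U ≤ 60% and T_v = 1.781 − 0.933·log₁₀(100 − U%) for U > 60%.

U ≈ 13.1 %

Drainage path length: H_d = H = 7 m (single drainage).
T_v = c_v·t/H_d² = 0.51×1.3/7² = 0.013531.
T_v = 0.013531 corresponds to the U ≤ 60% branch:
U = √(4T_v/π) = 0.1313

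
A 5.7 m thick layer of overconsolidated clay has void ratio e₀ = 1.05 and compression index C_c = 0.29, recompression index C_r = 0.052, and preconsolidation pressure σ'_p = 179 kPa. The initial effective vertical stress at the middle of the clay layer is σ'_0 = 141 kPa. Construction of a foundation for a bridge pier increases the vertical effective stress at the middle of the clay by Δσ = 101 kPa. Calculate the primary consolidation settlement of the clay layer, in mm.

Final effective stress: σ'_f = 141 + 101 = 242 kPa.
σ'_f = 242 > σ'_p = 179 kPa, so the stress path crosses the preconsolidation pressure — recompression up to σ'_p, then virgin compression beyond:
S_c = H/(1+e₀)·[C_r·log₁₀(σ'_p/σ'_0) + C_c·log₁₀(σ'_f/σ'_p)]
    = 5.7/2.05 × [0.052×log₁₀(179/141) + 0.29×log₁₀(242/179)]
    = 2.7805 × [0.005389 + 0.037979] = 0.1206 m

S_c ≈ 121 mm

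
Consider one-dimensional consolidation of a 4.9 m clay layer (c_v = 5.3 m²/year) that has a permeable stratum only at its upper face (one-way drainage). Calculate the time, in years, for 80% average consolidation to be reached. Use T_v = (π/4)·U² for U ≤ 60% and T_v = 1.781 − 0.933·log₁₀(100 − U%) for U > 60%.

Drainage path length: H_d = H = 4.9 m (single drainage).
U > 60%: T_v = 1.781 − 0.933·log₁₀(100 − 80) = 0.56714.
t = T_v·H_d²/c_v = 0.56714×4.9²/5.3 = 2.569 years.

t ≈ 2.57 years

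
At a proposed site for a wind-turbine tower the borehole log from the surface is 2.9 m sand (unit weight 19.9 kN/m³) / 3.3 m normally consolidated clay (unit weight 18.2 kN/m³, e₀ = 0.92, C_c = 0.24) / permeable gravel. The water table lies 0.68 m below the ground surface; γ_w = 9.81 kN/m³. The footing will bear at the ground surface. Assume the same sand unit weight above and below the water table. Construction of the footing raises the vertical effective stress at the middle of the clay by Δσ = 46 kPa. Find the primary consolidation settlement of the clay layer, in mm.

Mid-depth of clay below the ground surface: z = 2.9 + 3.3/2 = 4.55 m.
Total vertical stress at mid-clay: σ_v = 19.9×2.9 + 18.2×1.65 = 87.74 kPa.
Pore pressure: u = 9.81×(4.55 − 0.68) = 37.965 kPa.
Initial effective stress: σ'_0 = σ_v − u = 87.74 − 37.965 = 49.775 kPa.
Final effective stress: σ'_f = σ'_0 + Δσ = 49.775 + 46 = 95.775 kPa.
Normally consolidated clay, so the full stress increment lies on the virgin compression line:
S_c = C_c·H/(1+e₀)·log₁₀(σ'_f/σ'_0) = 0.24×3.3/(1+0.92)×log₁₀(95.775/49.775)
    = 0.4125 × 0.28424 = 0.1172 m

S_c ≈ 117 mm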